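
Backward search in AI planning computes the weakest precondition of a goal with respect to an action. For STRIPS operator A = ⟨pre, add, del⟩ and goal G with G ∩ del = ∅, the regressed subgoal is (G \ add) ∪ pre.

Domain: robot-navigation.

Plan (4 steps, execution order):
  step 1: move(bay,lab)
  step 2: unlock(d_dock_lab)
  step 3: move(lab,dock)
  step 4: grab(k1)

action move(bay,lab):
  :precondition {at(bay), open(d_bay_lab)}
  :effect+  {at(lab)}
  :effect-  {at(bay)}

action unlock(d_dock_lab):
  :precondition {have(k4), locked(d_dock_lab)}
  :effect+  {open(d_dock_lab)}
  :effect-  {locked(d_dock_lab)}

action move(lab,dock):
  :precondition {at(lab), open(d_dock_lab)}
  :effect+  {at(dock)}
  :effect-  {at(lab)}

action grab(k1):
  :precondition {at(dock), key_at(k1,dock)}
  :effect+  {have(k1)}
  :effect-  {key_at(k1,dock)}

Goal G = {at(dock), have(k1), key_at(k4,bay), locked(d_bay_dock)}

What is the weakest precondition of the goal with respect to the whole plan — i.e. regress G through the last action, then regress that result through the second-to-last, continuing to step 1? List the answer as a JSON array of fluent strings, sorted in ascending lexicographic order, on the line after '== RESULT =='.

Work backward from the goal:
  through step 4 (grab(k1)): drop {have(k1)}, keep {at(dock), key_at(k4,bay), locked(d_bay_dock)}, require {at(dock), key_at(k1,dock)}
    → {at(dock), key_at(k1,dock), key_at(k4,bay), locked(d_bay_dock)}
  through step 3 (move(lab,dock)): drop {at(dock)}, keep {key_at(k1,dock), key_at(k4,bay), locked(d_bay_dock)}, require {at(lab), open(d_dock_lab)}
    → {at(lab), key_at(k1,dock), key_at(k4,bay), locked(d_bay_dock), open(d_dock_lab)}
  through step 2 (unlock(d_dock_lab)): drop {open(d_dock_lab)}, keep {at(lab), key_at(k1,dock), key_at(k4,bay), locked(d_bay_dock)}, require {have(k4), locked(d_dock_lab)}
    → {at(lab), have(k4), key_at(k1,dock), key_at(k4,bay), locked(d_bay_dock), locked(d_dock_lab)}
  through step 1 (move(bay,lab)): drop {at(lab)}, keep {have(k4), key_at(k1,dock), key_at(k4,bay), locked(d_bay_dock), locked(d_dock_lab)}, require {at(bay), open(d_bay_lab)}
    → {at(bay), have(k4), key_at(k1,dock), key_at(k4,bay), locked(d_bay_dock), locked(d_dock_lab), open(d_bay_lab)}

== RESULT ==
["at(bay)", "have(k4)", "key_at(k1,dock)", "key_at(k4,bay)", "locked(d_bay_dock)", "locked(d_dock_lab)", "open(d_bay_lab)"]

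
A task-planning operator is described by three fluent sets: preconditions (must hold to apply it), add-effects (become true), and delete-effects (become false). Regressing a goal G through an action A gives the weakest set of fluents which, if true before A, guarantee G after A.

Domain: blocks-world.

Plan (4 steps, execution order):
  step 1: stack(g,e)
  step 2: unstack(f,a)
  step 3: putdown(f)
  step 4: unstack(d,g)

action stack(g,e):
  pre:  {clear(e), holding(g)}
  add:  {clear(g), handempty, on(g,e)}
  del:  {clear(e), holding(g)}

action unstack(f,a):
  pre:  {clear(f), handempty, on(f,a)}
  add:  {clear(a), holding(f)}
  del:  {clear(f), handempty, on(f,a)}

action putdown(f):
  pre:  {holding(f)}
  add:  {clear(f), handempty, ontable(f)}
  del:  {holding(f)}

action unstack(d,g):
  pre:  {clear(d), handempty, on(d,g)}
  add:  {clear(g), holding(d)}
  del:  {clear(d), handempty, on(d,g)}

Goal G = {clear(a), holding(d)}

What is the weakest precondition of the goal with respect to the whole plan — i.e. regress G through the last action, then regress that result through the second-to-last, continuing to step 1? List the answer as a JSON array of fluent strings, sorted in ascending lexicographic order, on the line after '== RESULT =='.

Work backward from the goal:
  through step 4 (unstack(d,g)): drop {holding(d)}, keep {clear(a)}, require {clear(d), handempty, on(d,g)}
    → {clear(a), clear(d), handempty, on(d,g)}
  through step 3 (putdown(f)): drop {handempty}, keep {clear(a), clear(d), on(d,g)}, require {holding(f)}
    → {clear(a), clear(d), holding(f), on(d,g)}
  through step 2 (unstack(f,a)): drop {clear(a), holding(f)}, keep {clear(d), on(d,g)}, require {clear(f), handempty, on(f,a)}
    → {clear(d), clear(f), handempty, on(d,g), on(f,a)}
  through step 1 (stack(g,e)): drop {handempty}, keep {clear(d), clear(f), on(d,g), on(f,a)}, require {clear(e), holding(g)}
    → {clear(d), clear(e), clear(f), holding(g), on(d,g), on(f,a)}

== RESULT ==
["clear(d)", "clear(e)", "clear(f)", "holding(g)", "on(d,g)", "on(f,a)"]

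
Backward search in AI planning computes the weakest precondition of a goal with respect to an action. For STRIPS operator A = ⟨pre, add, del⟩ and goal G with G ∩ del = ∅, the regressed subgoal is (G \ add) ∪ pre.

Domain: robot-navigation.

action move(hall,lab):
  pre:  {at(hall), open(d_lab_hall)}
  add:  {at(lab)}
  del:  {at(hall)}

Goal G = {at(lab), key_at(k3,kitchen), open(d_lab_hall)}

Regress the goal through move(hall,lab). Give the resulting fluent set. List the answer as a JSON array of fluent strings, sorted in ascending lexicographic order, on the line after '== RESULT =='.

Compute (G \ add) ∪ pre:
  G ∩ del = {}  (empty — regression defined)
  G \ add = {at(lab), key_at(k3,kitchen), open(d_lab_hall)} \ {at(lab)} = {key_at(k3,kitchen), open(d_lab_hall)}
  ∪ pre   = {key_at(k3,kitchen), open(d_lab_hall)} ∪ {at(hall), open(d_lab_hall)}
          = {at(hall), key_at(k3,kitchen), open(d_lab_hall)}

== RESULT ==
["at(hall)", "key_at(k3,kitchen)", "open(d_lab_hall)"]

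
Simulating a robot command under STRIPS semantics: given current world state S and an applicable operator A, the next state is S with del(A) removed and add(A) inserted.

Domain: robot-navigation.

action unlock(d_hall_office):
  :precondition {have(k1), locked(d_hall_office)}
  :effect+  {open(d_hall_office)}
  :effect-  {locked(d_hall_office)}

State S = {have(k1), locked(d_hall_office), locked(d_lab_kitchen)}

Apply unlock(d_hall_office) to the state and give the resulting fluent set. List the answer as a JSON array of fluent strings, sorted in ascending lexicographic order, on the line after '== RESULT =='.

Compute (S \ del) ∪ add:
  pre ⊆ S: {have(k1), locked(d_hall_office)} ⊆ S  — applicable
  S \ del = {have(k1), locked(d_lab_kitchen)}
  ∪ add   = {have(k1), locked(d_lab_kitchen), open(d_hall_office)}

== RESULT ==
["have(k1)", "locked(d_lab_kitchen)", "open(d_hall_office)"]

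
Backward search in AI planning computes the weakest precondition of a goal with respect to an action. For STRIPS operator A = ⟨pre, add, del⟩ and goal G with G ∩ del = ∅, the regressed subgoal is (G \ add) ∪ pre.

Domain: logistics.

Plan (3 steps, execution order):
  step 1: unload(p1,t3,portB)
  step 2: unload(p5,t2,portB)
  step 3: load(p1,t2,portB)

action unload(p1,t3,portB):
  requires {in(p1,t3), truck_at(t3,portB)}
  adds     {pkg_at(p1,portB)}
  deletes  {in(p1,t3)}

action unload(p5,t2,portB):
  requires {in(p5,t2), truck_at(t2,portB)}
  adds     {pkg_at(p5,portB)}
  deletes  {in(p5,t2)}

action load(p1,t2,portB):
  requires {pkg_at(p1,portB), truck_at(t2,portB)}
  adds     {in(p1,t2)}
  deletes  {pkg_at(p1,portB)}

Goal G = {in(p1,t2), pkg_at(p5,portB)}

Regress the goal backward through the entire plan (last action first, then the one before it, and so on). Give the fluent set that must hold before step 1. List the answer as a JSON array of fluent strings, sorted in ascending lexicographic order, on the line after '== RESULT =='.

Regress step by step:
  through step 3 (load(p1,t2,portB)): drop {in(p1,t2)}, keep {pkg_at(p5,portB)}, require {pkg_at(p1,portB), truck_at(t2,portB)}
    → {pkg_at(p1,portB), pkg_at(p5,portB), truck_at(t2,portB)}
  through step 2 (unload(p5,t2,portB)): drop {pkg_at(p5,portB)}, keep {pkg_at(p1,portB), truck_at(t2,portB)}, require {in(p5,t2), truck_at(t2,portB)}
    → {in(p5,t2), pkg_at(p1,portB), truck_at(t2,portB)}
  through step 1 (unload(p1,t3,portB)): drop {pkg_at(p1,portB)}, keep {in(p5,t2), truck_at(t2,portB)}, require {in(p1,t3), truck_at(t3,portB)}
    → {in(p1,t3), in(p5,t2), truck_at(t2,portB), truck_at(t3,portB)}

== RESULT ==
["in(p1,t3)", "in(p5,t2)", "truck_at(t2,portB)", "truck_at(t3,portB)"]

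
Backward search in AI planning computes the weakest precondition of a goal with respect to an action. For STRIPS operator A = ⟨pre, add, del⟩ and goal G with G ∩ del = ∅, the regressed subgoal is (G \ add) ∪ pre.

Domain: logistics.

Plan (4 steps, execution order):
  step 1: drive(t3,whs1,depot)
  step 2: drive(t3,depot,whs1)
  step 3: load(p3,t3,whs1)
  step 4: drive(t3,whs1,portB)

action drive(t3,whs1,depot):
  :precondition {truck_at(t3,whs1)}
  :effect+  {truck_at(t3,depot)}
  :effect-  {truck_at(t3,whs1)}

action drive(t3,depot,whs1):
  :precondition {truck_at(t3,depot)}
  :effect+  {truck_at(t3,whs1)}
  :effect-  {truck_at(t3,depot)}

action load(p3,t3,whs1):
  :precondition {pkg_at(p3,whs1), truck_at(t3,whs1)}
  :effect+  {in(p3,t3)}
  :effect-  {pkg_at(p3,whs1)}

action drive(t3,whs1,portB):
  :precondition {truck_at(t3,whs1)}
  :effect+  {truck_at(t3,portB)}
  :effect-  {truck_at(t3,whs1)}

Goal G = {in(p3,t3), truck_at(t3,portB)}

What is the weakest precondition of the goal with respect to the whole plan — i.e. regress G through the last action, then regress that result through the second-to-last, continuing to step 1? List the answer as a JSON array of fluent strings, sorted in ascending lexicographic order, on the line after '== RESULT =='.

Work backward from the goal:
  through step 4 (drive(t3,whs1,portB)): drop {truck_at(t3,portB)}, keep {in(p3,t3)}, require {truck_at(t3,whs1)}
    → {in(p3,t3), truck_at(t3,whs1)}
  through step 3 (load(p3,t3,whs1)): drop {in(p3,t3)}, keep {truck_at(t3,whs1)}, require {pkg_at(p3,whs1), truck_at(t3,whs1)}
    → {pkg_at(p3,whs1), truck_at(t3,whs1)}
  through step 2 (drive(t3,depot,whs1)): drop {truck_at(t3,whs1)}, keep {pkg_at(p3,whs1)}, require {truck_at(t3,depot)}
    → {pkg_at(p3,whs1), truck_at(t3,depot)}
  through step 1 (drive(t3,whs1,depot)): drop {truck_at(t3,depot)}, keep {pkg_at(p3,whs1)}, require {truck_at(t3,whs1)}
    → {pkg_at(p3,whs1), truck_at(t3,whs1)}

== RESULT ==
["pkg_at(p3,whs1)", "truck_at(t3,whs1)"]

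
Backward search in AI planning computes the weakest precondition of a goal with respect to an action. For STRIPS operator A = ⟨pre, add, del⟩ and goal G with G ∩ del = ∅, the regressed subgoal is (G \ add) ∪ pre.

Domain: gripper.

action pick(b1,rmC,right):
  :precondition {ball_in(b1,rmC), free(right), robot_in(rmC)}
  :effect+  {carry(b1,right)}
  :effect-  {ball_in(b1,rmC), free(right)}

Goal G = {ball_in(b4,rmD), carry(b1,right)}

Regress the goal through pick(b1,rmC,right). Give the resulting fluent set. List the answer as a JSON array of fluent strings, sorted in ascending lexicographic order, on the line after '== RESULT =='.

Compute (G \ add) ∪ pre:
  G ∩ del = {}  (empty — regression defined)
  G \ add = {ball_in(b4,rmD), carry(b1,right)} \ {carry(b1,right)} = {ball_in(b4,rmD)}
  ∪ pre   = {ball_in(b4,rmD)} ∪ {ball_in(b1,rmC), free(right), robot_in(rmC)}
          = {ball_in(b1,rmC), ball_in(b4,rmD), free(right), robot_in(rmC)}

== RESULT ==
["ball_in(b1,rmC)", "ball_in(b4,rmD)", "free(right)", "robot_in(rmC)"]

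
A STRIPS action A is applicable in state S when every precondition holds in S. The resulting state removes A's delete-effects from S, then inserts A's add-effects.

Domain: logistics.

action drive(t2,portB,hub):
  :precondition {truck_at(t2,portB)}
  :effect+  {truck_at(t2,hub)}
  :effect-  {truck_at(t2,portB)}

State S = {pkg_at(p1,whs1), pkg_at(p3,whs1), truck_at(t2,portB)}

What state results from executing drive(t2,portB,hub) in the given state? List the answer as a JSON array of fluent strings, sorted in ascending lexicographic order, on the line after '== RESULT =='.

Compute (S \ del) ∪ add:
  pre ⊆ S: {truck_at(t2,portB)} ⊆ S  — applicable
  S \ del = {pkg_at(p1,whs1), pkg_at(p3,whs1)}
  ∪ add   = {pkg_at(p1,whs1), pkg_at(p3,whs1), truck_at(t2,hub)}

== RESULT ==
["pkg_at(p1,whs1)", "pkg_at(p3,whs1)", "truck_at(t2,hub)"]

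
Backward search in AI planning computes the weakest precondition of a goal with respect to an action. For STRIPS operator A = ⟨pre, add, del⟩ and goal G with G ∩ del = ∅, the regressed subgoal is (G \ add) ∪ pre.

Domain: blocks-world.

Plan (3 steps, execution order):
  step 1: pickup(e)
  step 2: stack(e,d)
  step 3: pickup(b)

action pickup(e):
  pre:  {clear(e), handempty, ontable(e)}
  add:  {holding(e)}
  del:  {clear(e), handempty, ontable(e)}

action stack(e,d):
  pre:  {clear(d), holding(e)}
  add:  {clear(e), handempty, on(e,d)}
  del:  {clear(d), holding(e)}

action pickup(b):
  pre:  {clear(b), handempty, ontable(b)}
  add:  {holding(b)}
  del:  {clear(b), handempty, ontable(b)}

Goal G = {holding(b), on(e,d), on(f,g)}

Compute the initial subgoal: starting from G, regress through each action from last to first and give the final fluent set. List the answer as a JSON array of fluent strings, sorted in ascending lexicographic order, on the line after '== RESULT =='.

Regress step by step:
  through step 3 (pickup(b)): drop {holding(b)}, keep {on(e,d), on(f,g)}, require {clear(b), handempty, ontable(b)}
    → {clear(b), handempty, on(e,d), on(f,g), ontable(b)}
  through step 2 (stack(e,d)): drop {handempty, on(e,d)}, keep {clear(b), on(f,g), ontable(b)}, require {clear(d), holding(e)}
    → {clear(b), clear(d), holding(e), on(f,g), ontable(b)}
  through step 1 (pickup(e)): drop {holding(e)}, keep {clear(b), clear(d), on(f,g), ontable(b)}, require {clear(e), handempty, ontable(e)}
    → {clear(b), clear(d), clear(e), handempty, on(f,g), ontable(b), ontable(e)}

== RESULT ==
["clear(b)", "clear(d)", "clear(e)", "handempty", "on(f,g)", "ontable(b)", "ontable(e)"]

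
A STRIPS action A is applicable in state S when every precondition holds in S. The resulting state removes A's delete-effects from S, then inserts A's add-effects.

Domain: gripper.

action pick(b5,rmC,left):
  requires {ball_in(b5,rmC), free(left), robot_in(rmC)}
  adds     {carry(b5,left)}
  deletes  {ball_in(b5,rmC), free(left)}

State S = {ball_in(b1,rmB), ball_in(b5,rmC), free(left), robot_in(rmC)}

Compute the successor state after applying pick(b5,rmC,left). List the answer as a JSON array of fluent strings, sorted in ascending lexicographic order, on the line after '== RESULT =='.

Progress:
  pre ⊆ S: {ball_in(b5,rmC), free(left), robot_in(rmC)} ⊆ S  — applicable
  S \ del = {ball_in(b1,rmB), robot_in(rmC)}
  ∪ add   = {ball_in(b1,rmB), carry(b5,left), robot_in(rmC)}

== RESULT ==
["ball_in(b1,rmB)", "carry(b5,left)", "robot_in(rmC)"]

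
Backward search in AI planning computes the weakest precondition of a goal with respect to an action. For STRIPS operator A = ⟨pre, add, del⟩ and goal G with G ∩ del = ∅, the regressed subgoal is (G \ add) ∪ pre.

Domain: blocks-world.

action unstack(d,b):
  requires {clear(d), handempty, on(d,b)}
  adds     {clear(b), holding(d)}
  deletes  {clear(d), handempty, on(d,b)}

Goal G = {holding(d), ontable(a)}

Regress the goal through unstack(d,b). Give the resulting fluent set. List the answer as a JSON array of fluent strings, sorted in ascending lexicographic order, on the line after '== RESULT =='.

Regress:
  G ∩ del = {}  (empty — regression defined)
  G \ add = {holding(d), ontable(a)} \ {clear(b), holding(d)} = {ontable(a)}
  ∪ pre   = {ontable(a)} ∪ {clear(d), handempty, on(d,b)}
          = {clear(d), handempty, on(d,b), ontable(a)}

== RESULT ==
["clear(d)", "handempty", "on(d,b)", "ontable(a)"]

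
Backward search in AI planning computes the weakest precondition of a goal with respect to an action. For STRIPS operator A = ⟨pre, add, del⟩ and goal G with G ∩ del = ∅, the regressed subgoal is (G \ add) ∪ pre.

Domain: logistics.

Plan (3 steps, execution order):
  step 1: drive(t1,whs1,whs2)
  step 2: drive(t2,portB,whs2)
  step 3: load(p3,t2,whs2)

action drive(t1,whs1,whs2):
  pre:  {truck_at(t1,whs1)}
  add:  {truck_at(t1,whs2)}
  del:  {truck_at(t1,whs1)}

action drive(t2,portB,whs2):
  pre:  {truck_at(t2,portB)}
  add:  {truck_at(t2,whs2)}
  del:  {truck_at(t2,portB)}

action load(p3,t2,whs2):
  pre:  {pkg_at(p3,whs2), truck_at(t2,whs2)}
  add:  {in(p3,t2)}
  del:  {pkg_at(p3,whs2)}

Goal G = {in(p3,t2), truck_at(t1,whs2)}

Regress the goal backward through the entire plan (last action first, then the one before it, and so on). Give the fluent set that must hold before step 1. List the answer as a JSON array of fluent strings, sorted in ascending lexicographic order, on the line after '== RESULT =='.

Work backward from the goal:
  through step 3 (load(p3,t2,whs2)): drop {in(p3,t2)}, keep {truck_at(t1,whs2)}, require {pkg_at(p3,whs2), truck_at(t2,whs2)}
    → {pkg_at(p3,whs2), truck_at(t1,whs2), truck_at(t2,whs2)}
  through step 2 (drive(t2,portB,whs2)): drop {truck_at(t2,whs2)}, keep {pkg_at(p3,whs2), truck_at(t1,whs2)}, require {truck_at(t2,portB)}
    → {pkg_at(p3,whs2), truck_at(t1,whs2), truck_at(t2,portB)}
  through step 1 (drive(t1,whs1,whs2)): drop {truck_at(t1,whs2)}, keep {pkg_at(p3,whs2), truck_at(t2,portB)}, require {truck_at(t1,whs1)}
    → {pkg_at(p3,whs2), truck_at(t1,whs1), truck_at(t2,portB)}

== RESULT ==
["pkg_at(p3,whs2)", "truck_at(t1,whs1)", "truck_at(t2,portB)"]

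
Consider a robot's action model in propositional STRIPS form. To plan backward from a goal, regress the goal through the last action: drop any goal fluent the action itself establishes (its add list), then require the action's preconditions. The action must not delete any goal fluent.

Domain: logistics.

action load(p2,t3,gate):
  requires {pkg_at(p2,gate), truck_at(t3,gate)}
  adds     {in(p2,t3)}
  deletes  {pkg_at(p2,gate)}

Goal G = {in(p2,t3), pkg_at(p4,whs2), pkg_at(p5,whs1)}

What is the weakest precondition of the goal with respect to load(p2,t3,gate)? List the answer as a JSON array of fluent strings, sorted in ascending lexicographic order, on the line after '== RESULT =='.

Compute (G \ add) ∪ pre:
  G ∩ del = {}  (empty — regression defined)
  G \ add = {in(p2,t3), pkg_at(p4,whs2), pkg_at(p5,whs1)} \ {in(p2,t3)} = {pkg_at(p4,whs2), pkg_at(p5,whs1)}
  ∪ pre   = {pkg_at(p4,whs2), pkg_at(p5,whs1)} ∪ {pkg_at(p2,gate), truck_at(t3,gate)}
          = {pkg_at(p2,gate), pkg_at(p4,whs2), pkg_at(p5,whs1), truck_at(t3,gate)}

== RESULT ==
["pkg_at(p2,gate)", "pkg_at(p4,whs2)", "pkg_at(p5,whs1)", "truck_at(t3,gate)"]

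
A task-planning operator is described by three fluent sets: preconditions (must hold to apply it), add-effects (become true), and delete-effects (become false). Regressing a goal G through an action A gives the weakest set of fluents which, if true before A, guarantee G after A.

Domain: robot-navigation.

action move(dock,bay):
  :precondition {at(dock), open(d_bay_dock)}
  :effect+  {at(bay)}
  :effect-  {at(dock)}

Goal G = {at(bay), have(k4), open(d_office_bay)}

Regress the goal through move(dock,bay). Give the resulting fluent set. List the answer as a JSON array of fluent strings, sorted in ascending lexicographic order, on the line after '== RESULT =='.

Compute (G \ add) ∪ pre:
  G ∩ del = {}  (empty — regression defined)
  G \ add = {at(bay), have(k4), open(d_office_bay)} \ {at(bay)} = {have(k4), open(d_office_bay)}
  ∪ pre   = {have(k4), open(d_office_bay)} ∪ {at(dock), open(d_bay_dock)}
          = {at(dock), have(k4), open(d_bay_dock), open(d_office_bay)}

== RESULT ==
["at(dock)", "have(k4)", "open(d_bay_dock)", "open(d_office_bay)"]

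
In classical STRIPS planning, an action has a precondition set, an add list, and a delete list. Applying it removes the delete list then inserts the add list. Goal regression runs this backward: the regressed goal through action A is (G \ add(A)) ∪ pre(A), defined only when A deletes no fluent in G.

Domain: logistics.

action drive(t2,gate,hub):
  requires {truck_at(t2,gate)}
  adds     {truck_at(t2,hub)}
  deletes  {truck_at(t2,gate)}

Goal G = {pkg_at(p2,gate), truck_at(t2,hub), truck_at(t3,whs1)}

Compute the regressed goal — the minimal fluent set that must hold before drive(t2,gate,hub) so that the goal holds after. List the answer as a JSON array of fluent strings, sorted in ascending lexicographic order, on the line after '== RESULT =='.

Regress:
  G ∩ del = {}  (empty — regression defined)
  G \ add = {pkg_at(p2,gate), truck_at(t2,hub), truck_at(t3,whs1)} \ {truck_at(t2,hub)} = {pkg_at(p2,gate), truck_at(t3,whs1)}
  ∪ pre   = {pkg_at(p2,gate), truck_at(t3,whs1)} ∪ {truck_at(t2,gate)}
          = {pkg_at(p2,gate), truck_at(t2,gate), truck_at(t3,whs1)}

== RESULT ==
["pkg_at(p2,gate)", "truck_at(t2,gate)", "truck_at(t3,whs1)"]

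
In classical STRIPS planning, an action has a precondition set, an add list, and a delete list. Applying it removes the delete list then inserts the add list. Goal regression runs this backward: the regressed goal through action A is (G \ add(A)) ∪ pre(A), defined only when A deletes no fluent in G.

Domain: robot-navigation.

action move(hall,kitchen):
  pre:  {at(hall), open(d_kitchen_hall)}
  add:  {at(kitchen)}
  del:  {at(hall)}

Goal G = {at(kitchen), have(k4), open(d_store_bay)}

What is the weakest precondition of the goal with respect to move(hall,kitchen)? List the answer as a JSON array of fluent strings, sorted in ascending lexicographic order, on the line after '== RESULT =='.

Compute (G \ add) ∪ pre:
  G ∩ del = {}  (empty — regression defined)
  G \ add = {at(kitchen), have(k4), open(d_store_bay)} \ {at(kitchen)} = {have(k4), open(d_store_bay)}
  ∪ pre   = {have(k4), open(d_store_bay)} ∪ {at(hall), open(d_kitchen_hall)}
          = {at(hall), have(k4), open(d_kitchen_hall), open(d_store_bay)}

== RESULT ==
["at(hall)", "have(k4)", "open(d_kitchen_hall)", "open(d_store_bay)"]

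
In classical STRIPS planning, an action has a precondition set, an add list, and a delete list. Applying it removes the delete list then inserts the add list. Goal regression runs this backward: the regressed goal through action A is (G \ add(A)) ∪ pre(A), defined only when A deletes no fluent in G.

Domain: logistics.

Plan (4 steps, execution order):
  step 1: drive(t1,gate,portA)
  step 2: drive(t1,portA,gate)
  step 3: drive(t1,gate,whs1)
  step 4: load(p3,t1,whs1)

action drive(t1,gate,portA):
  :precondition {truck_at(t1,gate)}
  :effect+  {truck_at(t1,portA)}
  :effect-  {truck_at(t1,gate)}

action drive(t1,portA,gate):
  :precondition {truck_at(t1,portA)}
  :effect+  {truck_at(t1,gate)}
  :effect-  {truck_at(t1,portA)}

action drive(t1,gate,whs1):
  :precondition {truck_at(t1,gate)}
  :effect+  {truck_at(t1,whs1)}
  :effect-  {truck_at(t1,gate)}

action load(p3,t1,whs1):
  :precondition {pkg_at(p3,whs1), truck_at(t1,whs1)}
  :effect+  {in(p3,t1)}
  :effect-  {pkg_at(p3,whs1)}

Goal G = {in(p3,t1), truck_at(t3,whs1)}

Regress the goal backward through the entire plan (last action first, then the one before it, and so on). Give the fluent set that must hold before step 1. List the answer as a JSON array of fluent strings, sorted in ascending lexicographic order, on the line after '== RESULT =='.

Work backward from the goal:
  through step 4 (load(p3,t1,whs1)): drop {in(p3,t1)}, keep {truck_at(t3,whs1)}, require {pkg_at(p3,whs1), truck_at(t1,whs1)}
    → {pkg_at(p3,whs1), truck_at(t1,whs1), truck_at(t3,whs1)}
  through step 3 (drive(t1,gate,whs1)): drop {truck_at(t1,whs1)}, keep {pkg_at(p3,whs1), truck_at(t3,whs1)}, require {truck_at(t1,gate)}
    → {pkg_at(p3,whs1), truck_at(t1,gate), truck_at(t3,whs1)}
  through step 2 (drive(t1,portA,gate)): drop {truck_at(t1,gate)}, keep {pkg_at(p3,whs1), truck_at(t3,whs1)}, require {truck_at(t1,portA)}
    → {pkg_at(p3,whs1), truck_at(t1,portA), truck_at(t3,whs1)}
  through step 1 (drive(t1,gate,portA)): drop {truck_at(t1,portA)}, keep {pkg_at(p3,whs1), truck_at(t3,whs1)}, require {truck_at(t1,gate)}
    → {pkg_at(p3,whs1), truck_at(t1,gate), truck_at(t3,whs1)}

== RESULT ==
["pkg_at(p3,whs1)", "truck_at(t1,gate)", "truck_at(t3,whs1)"]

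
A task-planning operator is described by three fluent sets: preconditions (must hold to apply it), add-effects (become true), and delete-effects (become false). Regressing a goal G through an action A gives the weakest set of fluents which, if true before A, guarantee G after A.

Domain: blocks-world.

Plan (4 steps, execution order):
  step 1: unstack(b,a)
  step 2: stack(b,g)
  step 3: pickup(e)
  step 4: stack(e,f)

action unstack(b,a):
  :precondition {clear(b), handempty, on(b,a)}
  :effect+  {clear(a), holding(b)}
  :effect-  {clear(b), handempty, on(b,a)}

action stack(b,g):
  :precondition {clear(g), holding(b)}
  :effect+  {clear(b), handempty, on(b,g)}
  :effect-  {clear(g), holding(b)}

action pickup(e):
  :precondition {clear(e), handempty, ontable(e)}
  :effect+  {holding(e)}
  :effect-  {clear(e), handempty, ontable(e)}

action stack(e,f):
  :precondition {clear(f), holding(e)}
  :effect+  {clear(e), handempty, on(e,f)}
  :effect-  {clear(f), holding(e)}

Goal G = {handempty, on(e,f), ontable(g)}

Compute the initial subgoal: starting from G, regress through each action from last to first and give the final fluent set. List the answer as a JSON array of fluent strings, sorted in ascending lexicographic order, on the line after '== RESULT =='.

Work backward from the goal:
  through step 4 (stack(e,f)): drop {handempty, on(e,f)}, keep {ontable(g)}, require {clear(f), holding(e)}
    → {clear(f), holding(e), ontable(g)}
  through step 3 (pickup(e)): drop {holding(e)}, keep {clear(f), ontable(g)}, require {clear(e), handempty, ontable(e)}
    → {clear(e), clear(f), handempty, ontable(e), ontable(g)}
  through step 2 (stack(b,g)): drop {handempty}, keep {clear(e), clear(f), ontable(e), ontable(g)}, require {clear(g), holding(b)}
    → {clear(e), clear(f), clear(g), holding(b), ontable(e), ontable(g)}
  through step 1 (unstack(b,a)): drop {holding(b)}, keep {clear(e), clear(f), clear(g), ontable(e), ontable(g)}, require {clear(b), handempty, on(b,a)}
    → {clear(b), clear(e), clear(f), clear(g), handempty, on(b,a), ontable(e), ontable(g)}

== RESULT ==
["clear(b)", "clear(e)", "clear(f)", "clear(g)", "handempty", "on(b,a)", "ontable(e)", "ontable(g)"]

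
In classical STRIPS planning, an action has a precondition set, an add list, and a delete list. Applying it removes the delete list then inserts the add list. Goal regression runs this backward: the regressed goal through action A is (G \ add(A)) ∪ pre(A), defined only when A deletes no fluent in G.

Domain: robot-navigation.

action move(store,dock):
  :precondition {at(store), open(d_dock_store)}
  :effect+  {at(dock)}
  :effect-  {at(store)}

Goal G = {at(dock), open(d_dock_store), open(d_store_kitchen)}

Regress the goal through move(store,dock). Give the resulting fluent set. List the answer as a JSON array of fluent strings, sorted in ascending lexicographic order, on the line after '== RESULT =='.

Compute (G \ add) ∪ pre:
  G ∩ del = {}  (empty — regression defined)
  G \ add = {at(dock), open(d_dock_store), open(d_store_kitchen)} \ {at(dock)} = {open(d_dock_store), open(d_store_kitchen)}
  ∪ pre   = {open(d_dock_store), open(d_store_kitchen)} ∪ {at(store), open(d_dock_store)}
          = {at(store), open(d_dock_store), open(d_store_kitchen)}

== RESULT ==
["at(store)", "open(d_dock_store)", "open(d_store_kitchen)"]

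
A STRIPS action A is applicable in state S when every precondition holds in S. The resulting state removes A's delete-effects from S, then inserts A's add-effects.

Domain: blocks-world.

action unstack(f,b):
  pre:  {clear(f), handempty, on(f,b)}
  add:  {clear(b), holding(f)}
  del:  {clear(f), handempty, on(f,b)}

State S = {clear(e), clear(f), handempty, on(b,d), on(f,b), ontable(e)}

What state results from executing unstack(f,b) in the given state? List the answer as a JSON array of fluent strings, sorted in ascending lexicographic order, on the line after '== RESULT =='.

Progress:
  pre ⊆ S: {clear(f), handempty, on(f,b)} ⊆ S  — applicable
  S \ del = {clear(e), on(b,d), ontable(e)}
  ∪ add   = {clear(b), clear(e), holding(f), on(b,d), ontable(e)}

== RESULT ==
["clear(b)", "clear(e)", "holding(f)", "on(b,d)", "ontable(e)"]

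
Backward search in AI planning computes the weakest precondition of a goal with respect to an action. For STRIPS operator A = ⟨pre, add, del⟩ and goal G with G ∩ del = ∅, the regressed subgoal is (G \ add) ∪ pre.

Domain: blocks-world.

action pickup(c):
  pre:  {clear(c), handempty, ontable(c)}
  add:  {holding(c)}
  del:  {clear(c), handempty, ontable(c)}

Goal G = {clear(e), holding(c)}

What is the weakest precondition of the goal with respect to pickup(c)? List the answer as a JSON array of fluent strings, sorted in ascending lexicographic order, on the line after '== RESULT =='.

Compute (G \ add) ∪ pre:
  G ∩ del = {}  (empty — regression defined)
  G \ add = {clear(e), holding(c)} \ {holding(c)} = {clear(e)}
  ∪ pre   = {clear(e)} ∪ {clear(c), handempty, ontable(c)}
          = {clear(c), clear(e), handempty, ontable(c)}

== RESULT ==
["clear(c)", "clear(e)", "handempty", "ontable(c)"]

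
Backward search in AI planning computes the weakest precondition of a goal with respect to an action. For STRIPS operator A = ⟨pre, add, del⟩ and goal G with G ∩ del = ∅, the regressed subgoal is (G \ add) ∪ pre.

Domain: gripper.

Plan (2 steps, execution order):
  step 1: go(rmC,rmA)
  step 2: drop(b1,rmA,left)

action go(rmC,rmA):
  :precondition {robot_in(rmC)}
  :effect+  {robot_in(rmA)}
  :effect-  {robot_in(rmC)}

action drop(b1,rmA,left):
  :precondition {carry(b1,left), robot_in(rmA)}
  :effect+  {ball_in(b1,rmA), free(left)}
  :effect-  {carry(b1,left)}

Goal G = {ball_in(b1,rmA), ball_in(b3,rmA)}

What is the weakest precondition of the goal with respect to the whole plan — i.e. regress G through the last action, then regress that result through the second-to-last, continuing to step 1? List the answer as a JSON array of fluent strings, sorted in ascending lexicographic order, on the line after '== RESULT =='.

Work backward from the goal:
  through step 2 (drop(b1,rmA,left)): drop {ball_in(b1,rmA)}, keep {ball_in(b3,rmA)}, require {carry(b1,left), robot_in(rmA)}
    → {ball_in(b3,rmA), carry(b1,left), robot_in(rmA)}
  through step 1 (go(rmC,rmA)): drop {robot_in(rmA)}, keep {ball_in(b3,rmA), carry(b1,left)}, require {robot_in(rmC)}
    → {ball_in(b3,rmA), carry(b1,left), robot_in(rmC)}

== RESULT ==
["ball_in(b3,rmA)", "carry(b1,left)", "robot_in(rmC)"]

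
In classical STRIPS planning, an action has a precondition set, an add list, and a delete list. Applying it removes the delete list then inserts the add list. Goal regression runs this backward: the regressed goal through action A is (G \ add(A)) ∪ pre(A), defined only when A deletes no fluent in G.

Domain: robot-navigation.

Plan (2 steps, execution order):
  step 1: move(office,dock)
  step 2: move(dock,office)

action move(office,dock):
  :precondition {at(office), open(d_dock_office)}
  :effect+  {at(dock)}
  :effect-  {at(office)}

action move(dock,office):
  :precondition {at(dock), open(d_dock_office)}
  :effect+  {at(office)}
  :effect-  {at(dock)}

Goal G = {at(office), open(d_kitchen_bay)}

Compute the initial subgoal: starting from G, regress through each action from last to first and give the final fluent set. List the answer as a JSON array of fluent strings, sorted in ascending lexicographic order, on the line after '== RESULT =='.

Regress step by step:
  through step 2 (move(dock,office)): drop {at(office)}, keep {open(d_kitchen_bay)}, require {at(dock), open(d_dock_office)}
    → {at(dock), open(d_dock_office), open(d_kitchen_bay)}
  through step 1 (move(office,dock)): drop {at(dock)}, keep {open(d_dock_office), open(d_kitchen_bay)}, require {at(office), open(d_dock_office)}
    → {at(office), open(d_dock_office), open(d_kitchen_bay)}

== RESULT ==
["at(office)", "open(d_dock_office)", "open(d_kitchen_bay)"]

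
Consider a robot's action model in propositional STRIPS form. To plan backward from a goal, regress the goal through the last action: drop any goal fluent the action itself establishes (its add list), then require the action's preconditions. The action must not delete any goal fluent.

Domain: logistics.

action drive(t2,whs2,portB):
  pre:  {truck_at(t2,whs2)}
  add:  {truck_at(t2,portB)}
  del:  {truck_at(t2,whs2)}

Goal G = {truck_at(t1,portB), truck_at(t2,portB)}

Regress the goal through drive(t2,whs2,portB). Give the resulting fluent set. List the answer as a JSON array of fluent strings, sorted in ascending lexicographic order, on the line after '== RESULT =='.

Compute (G \ add) ∪ pre:
  G ∩ del = {}  (empty — regression defined)
  G \ add = {truck_at(t1,portB), truck_at(t2,portB)} \ {truck_at(t2,portB)} = {truck_at(t1,portB)}
  ∪ pre   = {truck_at(t1,portB)} ∪ {truck_at(t2,whs2)}
          = {truck_at(t1,portB), truck_at(t2,whs2)}

== RESULT ==
["truck_at(t1,portB)", "truck_at(t2,whs2)"]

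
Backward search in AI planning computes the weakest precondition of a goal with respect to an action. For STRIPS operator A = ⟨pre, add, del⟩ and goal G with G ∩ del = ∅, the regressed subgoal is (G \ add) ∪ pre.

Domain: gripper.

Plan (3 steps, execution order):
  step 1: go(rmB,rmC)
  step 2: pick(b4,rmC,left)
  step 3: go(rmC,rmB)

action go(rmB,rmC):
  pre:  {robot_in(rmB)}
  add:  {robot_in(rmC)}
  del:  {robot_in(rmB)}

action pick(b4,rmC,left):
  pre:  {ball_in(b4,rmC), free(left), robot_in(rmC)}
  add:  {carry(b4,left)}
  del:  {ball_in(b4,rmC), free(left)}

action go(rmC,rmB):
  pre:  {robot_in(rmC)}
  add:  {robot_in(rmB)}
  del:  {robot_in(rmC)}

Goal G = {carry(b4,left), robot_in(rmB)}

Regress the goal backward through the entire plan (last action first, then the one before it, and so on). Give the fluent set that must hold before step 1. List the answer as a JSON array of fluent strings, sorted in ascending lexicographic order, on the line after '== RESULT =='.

Work backward from the goal:
  through step 3 (go(rmC,rmB)): drop {robot_in(rmB)}, keep {carry(b4,left)}, require {robot_in(rmC)}
    → {carry(b4,left), robot_in(rmC)}
  through step 2 (pick(b4,rmC,left)): drop {carry(b4,left)}, keep {robot_in(rmC)}, require {ball_in(b4,rmC), free(left), robot_in(rmC)}
    → {ball_in(b4,rmC), free(left), robot_in(rmC)}
  through step 1 (go(rmB,rmC)): drop {robot_in(rmC)}, keep {ball_in(b4,rmC), free(left)}, require {robot_in(rmB)}
    → {ball_in(b4,rmC), free(left), robot_in(rmB)}

== RESULT ==
["ball_in(b4,rmC)", "free(left)", "robot_in(rmB)"]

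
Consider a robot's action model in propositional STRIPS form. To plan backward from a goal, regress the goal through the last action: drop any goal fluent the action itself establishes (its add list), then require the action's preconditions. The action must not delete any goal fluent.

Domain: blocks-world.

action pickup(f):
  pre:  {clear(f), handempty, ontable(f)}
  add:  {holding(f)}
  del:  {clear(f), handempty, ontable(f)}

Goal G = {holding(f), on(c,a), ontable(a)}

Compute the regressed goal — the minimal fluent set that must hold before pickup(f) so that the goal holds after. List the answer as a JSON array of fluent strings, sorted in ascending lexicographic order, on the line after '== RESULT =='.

Compute (G \ add) ∪ pre:
  G ∩ del = {}  (empty — regression defined)
  G \ add = {holding(f), on(c,a), ontable(a)} \ {holding(f)} = {on(c,a), ontable(a)}
  ∪ pre   = {on(c,a), ontable(a)} ∪ {clear(f), handempty, ontable(f)}
          = {clear(f), handempty, on(c,a), ontable(a), ontable(f)}

== RESULT ==
["clear(f)", "handempty", "on(c,a)", "ontable(a)", "ontable(f)"]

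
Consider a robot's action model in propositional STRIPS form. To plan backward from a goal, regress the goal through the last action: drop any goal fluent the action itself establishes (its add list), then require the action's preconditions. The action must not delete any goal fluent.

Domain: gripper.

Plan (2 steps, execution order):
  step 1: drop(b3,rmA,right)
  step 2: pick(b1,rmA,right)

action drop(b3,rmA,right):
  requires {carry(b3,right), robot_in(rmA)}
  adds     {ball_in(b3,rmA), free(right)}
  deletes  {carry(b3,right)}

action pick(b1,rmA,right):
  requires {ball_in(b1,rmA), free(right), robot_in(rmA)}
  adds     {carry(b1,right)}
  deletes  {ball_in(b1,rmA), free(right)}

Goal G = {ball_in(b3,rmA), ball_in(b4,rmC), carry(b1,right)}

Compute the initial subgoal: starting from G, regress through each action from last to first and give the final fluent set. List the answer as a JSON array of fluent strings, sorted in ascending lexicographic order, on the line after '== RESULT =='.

Work backward from the goal:
  through step 2 (pick(b1,rmA,right)): drop {carry(b1,right)}, keep {ball_in(b3,rmA), ball_in(b4,rmC)}, require {ball_in(b1,rmA), free(right), robot_in(rmA)}
    → {ball_in(b1,rmA), ball_in(b3,rmA), ball_in(b4,rmC), free(right), robot_in(rmA)}
  through step 1 (drop(b3,rmA,right)): drop {ball_in(b3,rmA), free(right)}, keep {ball_in(b1,rmA), ball_in(b4,rmC), robot_in(rmA)}, require {carry(b3,right), robot_in(rmA)}
    → {ball_in(b1,rmA), ball_in(b4,rmC), carry(b3,right), robot_in(rmA)}

== RESULT ==
["ball_in(b1,rmA)", "ball_in(b4,rmC)", "carry(b3,right)", "robot_in(rmA)"]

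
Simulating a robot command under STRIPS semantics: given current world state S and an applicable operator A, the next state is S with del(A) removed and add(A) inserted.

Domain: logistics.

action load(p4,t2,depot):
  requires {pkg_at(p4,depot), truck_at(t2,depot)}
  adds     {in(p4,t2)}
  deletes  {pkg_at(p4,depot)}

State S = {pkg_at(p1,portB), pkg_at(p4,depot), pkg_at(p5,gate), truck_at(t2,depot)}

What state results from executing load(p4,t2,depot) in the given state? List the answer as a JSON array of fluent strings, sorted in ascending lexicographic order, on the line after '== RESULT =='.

Progress:
  pre ⊆ S: {pkg_at(p4,depot), truck_at(t2,depot)} ⊆ S  — applicable
  S \ del = {pkg_at(p1,portB), pkg_at(p5,gate), truck_at(t2,depot)}
  ∪ add   = {in(p4,t2), pkg_at(p1,portB), pkg_at(p5,gate), truck_at(t2,depot)}

== RESULT ==
["in(p4,t2)", "pkg_at(p1,portB)", "pkg_at(p5,gate)", "truck_at(t2,depot)"]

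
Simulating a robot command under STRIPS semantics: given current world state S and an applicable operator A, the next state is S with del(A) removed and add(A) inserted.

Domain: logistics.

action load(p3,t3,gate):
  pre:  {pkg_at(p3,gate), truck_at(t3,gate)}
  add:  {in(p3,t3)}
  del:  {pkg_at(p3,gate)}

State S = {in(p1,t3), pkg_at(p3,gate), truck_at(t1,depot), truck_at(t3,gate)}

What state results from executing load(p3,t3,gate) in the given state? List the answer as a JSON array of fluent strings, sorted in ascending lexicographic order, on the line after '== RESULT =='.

Compute (S \ del) ∪ add:
  pre ⊆ S: {pkg_at(p3,gate), truck_at(t3,gate)} ⊆ S  — applicable
  S \ del = {in(p1,t3), truck_at(t1,depot), truck_at(t3,gate)}
  ∪ add   = {in(p1,t3), in(p3,t3), truck_at(t1,depot), truck_at(t3,gate)}

== RESULT ==
["in(p1,t3)", "in(p3,t3)", "truck_at(t1,depot)", "truck_at(t3,gate)"]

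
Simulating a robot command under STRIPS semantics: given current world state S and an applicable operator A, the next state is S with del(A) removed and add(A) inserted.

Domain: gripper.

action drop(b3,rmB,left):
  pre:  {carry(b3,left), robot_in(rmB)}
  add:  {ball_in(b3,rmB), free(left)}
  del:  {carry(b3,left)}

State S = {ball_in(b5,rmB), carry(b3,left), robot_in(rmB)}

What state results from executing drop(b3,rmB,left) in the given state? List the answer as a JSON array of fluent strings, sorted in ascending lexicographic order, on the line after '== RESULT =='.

Compute (S \ del) ∪ add:
  pre ⊆ S: {carry(b3,left), robot_in(rmB)} ⊆ S  — applicable
  S \ del = {ball_in(b5,rmB), robot_in(rmB)}
  ∪ add   = {ball_in(b3,rmB), ball_in(b5,rmB), free(left), robot_in(rmB)}

== RESULT ==
["ball_in(b3,rmB)", "ball_in(b5,rmB)", "free(left)", "robot_in(rmB)"]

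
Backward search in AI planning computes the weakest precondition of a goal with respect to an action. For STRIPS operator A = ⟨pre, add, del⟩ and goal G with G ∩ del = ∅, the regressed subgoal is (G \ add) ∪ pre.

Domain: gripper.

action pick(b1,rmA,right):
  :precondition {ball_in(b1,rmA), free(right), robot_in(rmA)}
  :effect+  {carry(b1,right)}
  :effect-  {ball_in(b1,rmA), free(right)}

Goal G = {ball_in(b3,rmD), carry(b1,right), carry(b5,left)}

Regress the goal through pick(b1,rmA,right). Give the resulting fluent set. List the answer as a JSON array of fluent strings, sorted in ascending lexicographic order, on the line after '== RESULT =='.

Compute (G \ add) ∪ pre:
  G ∩ del = {}  (empty — regression defined)
  G \ add = {ball_in(b3,rmD), carry(b1,right), carry(b5,left)} \ {carry(b1,right)} = {ball_in(b3,rmD), carry(b5,left)}
  ∪ pre   = {ball_in(b3,rmD), carry(b5,left)} ∪ {ball_in(b1,rmA), free(right), robot_in(rmA)}
          = {ball_in(b1,rmA), ball_in(b3,rmD), carry(b5,left), free(right), robot_in(rmA)}

== RESULT ==
["ball_in(b1,rmA)", "ball_in(b3,rmD)", "carry(b5,left)", "free(right)", "robot_in(rmA)"]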